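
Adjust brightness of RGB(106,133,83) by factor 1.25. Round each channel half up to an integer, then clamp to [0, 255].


Multiply each channel by 1.25, round half up, clamp to [0, 255]
R: 106×1.25 = 132.5 → round → 133
G: 133×1.25 = 166.25 → round → 166
B: 83×1.25 = 103.75 → round → 104
= RGB(133, 166, 104)


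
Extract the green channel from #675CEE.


Color: #675CEE
R = 67 = 103
G = 5C = 92
B = EE = 238
Green = 92


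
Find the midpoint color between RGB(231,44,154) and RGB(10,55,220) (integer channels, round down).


Midpoint: each channel = ⌊(C₁+C₂)/2⌋
R: ⌊(231+10)/2⌋ = 120
G: ⌊(44+55)/2⌋ = 49
B: ⌊(154+220)/2⌋ = 187
= RGB(120, 49, 187)


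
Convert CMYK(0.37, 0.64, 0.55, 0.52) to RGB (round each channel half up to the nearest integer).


R = 255 × (1-C) × (1-K) = 255 × 0.63 × 0.48 = 77.112 → 77
G = 255 × (1-M) × (1-K) = 255 × 0.36 × 0.48 = 44.064 → 44
B = 255 × (1-Y) × (1-K) = 255 × 0.45 × 0.48 = 55.08 → 55
= RGB(77, 44, 55)


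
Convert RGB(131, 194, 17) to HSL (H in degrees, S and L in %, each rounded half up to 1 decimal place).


Normalize: R'=131/255≈0.5137, G'=194/255≈0.7608, B'=17/255≈0.0667
Max=194/255, Min=17/255, Δ=Max-Min=177/255
L = (Max+Min)/2 = (194+17)/510 = 211/510 = 0.41372… → L = 41.4%
L ≤ 0.5 → S = Δ/(Max+Min) = 177/(194+17) = 177/211 = 0.83886… → S = 83.9%
(the 1/255 factors cancel in S and H, so raw channel differences can be used)
Max is G' → H = 60 × ((B-R)/Δ + 2) = 60 × ((17-131)/177 + 2)
  -114/177 + 2 = -0.6440… + 2 = 1.3559…
  H = 60 × 1.3559… = 81.355…° → H = 81.4°
= HSL(81.4°, 83.9%, 41.4%)


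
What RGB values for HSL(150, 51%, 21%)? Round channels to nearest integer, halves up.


H=150°, S=0.51, L=0.21
C = (1-|2L-1|)×S = (1-|-0.58|)×0.51 = 0.2142
H' = H/60 = 150/60 ≈ 2.5000; X = C×(1-|H' mod 2 - 1|) = 0.1071
m = L - C/2 = 0.21 - 0.1071 = 0.1029
Sector ⌊H'⌋ = 2 → (R',G',B') = (0.0, 0.2142, 0.1071)
RGB = ((R'+m)×255, (G'+m)×255, (B'+m)×255) = (26.2395, 80.8605, 53.55)
Round half up → RGB(26, 81, 54)


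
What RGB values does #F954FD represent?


F9 → 249 (R)
54 → 84 (G)
FD → 253 (B)
= RGB(249, 84, 253)


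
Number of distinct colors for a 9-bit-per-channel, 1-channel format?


Total bits = 9 bits/channel × 1 channels = 9 bits
Distinct colors = 2^9
= 512 colors


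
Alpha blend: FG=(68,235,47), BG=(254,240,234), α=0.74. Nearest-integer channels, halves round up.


C = α×F + (1-α)×B, with 1-α = 0.26
R: 0.74×68 + 0.26×254 = 50.32 + 66.04 = 116.36 → 116
G: 0.74×235 + 0.26×240 = 173.90 + 62.40 = 236.30 → 236
B: 0.74×47 + 0.26×234 = 34.78 + 60.84 = 95.62 → 96
= RGB(116, 236, 96)


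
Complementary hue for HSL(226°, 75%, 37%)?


Complement = opposite side of color wheel = hue + 180°
H' = (226 + 180) mod 360 = 46°
S and L unchanged.
= HSL(46°, 75%, 37%)


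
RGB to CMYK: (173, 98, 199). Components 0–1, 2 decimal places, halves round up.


R'=173/255≈0.6784, G'=98/255≈0.3843, B'=199/255≈0.7804
K = 1 - max(R',G',B') = 1 - 199/255 = 56/255 = 0.21960… → 0.22
(1-R'-K)/(1-K) simplifies to (max-R)/max with max = 199:
C = (199-173)/199 = 26/199 = 0.13065… → 0.13
M = (199-98)/199 = 101/199 = 0.50753… → 0.51
Y = (199-199)/199 = 0/199 = 0 → 0.00
= CMYK(0.13, 0.51, 0.00, 0.22)


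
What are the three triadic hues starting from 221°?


Triadic: equally spaced at 120° intervals
H1 = 221°
H2 = (221 + 120) mod 360 = 341°
H3 = (221 + 240) mod 360 = 101°
Triadic = 221°, 341°, 101°


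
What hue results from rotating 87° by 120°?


New hue = (H + rotation) mod 360
New hue = (87 + 120) mod 360
= 207 mod 360
= 207°


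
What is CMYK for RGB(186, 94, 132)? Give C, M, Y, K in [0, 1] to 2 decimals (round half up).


R'=186/255≈0.7294, G'=94/255≈0.3686, B'=132/255≈0.5176
K = 1 - max(R',G',B') = 1 - 186/255 = 69/255 = 0.27058… → 0.27
(1-R'-K)/(1-K) simplifies to (max-R)/max with max = 186:
C = (186-186)/186 = 0/186 = 0 → 0.00
M = (186-94)/186 = 92/186 = 0.49462… → 0.49
Y = (186-132)/186 = 54/186 = 0.29032… → 0.29
= CMYK(0.00, 0.49, 0.29, 0.27)


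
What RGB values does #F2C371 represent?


F2 → 242 (R)
C3 → 195 (G)
71 → 113 (B)
= RGB(242, 195, 113)


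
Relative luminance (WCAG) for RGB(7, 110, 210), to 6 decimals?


Linearize each channel (sRGB transfer function): c = v/255; c_lin = c/12.92 if c ≤ 0.04045, else ((c+0.055)/1.055)^2.4
  R: 7/255 ≈ 0.027451 ≤ 0.04045 → 0.027451/12.92 ≈ 0.002125
  G: 110/255 ≈ 0.431373 > 0.04045 → ((0.431373+0.055)/1.055)^2.4 ≈ 0.155926
  B: 210/255 ≈ 0.823529 > 0.04045 → ((0.823529+0.055)/1.055)^2.4 ≈ 0.644480
R_lin = 0.002125, G_lin = 0.155926, B_lin = 0.644480
L = 0.2126×R + 0.7152×G + 0.0722×B
L = 0.2126×0.002125 + 0.7152×0.155926 + 0.0722×0.644480
L ≈ 0.158502


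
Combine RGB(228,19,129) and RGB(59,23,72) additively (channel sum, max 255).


Additive: each channel = min(255, C₁+C₂)
R: 228+59 = 287 → 255
G: 19+23 = 42 → 42
B: 129+72 = 201 → 201
= RGB(255, 42, 201)


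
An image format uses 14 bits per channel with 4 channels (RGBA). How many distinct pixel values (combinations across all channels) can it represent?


Total bits = 14 bits/channel × 4 channels = 56 bits
Distinct pixel values = 2^56
= 72,057,594,037,927,936 pixel values


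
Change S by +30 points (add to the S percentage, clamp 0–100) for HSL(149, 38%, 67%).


Original S = 38%
Adjustment = +30 percentage points
New S = 38 + (30) = 68
Clamp to [0, 100] → 68
= HSL(149°, 68%, 67%)


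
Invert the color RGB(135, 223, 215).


Invert: (255-R, 255-G, 255-B)
R: 255-135 = 120
G: 255-223 = 32
B: 255-215 = 40
= RGB(120, 32, 40)


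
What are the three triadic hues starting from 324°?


Triadic: equally spaced at 120° intervals
H1 = 324°
H2 = (324 + 120) mod 360 = 84°
H3 = (324 + 240) mod 360 = 204°
Triadic = 324°, 84°, 204°


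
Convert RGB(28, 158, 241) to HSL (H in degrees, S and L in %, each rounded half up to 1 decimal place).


Normalize: R'=28/255≈0.1098, G'=158/255≈0.6196, B'=241/255≈0.9451
Max=241/255, Min=28/255, Δ=Max-Min=213/255
L = (Max+Min)/2 = (241+28)/510 = 269/510 = 0.52745… → L = 52.7%
L > 0.5 → S = Δ/(2-Max-Min) = 213/(510-241-28) = 213/241 = 0.88381… → S = 88.4%
(the 1/255 factors cancel in S and H, so raw channel differences can be used)
Max is B' → H = 60 × ((R-G)/Δ + 4) = 60 × ((28-158)/213 + 4)
  -130/213 + 4 = -0.6103… + 4 = 3.3896…
  H = 60 × 3.3896… = 203.380…° → H = 203.4°
= HSL(203.4°, 88.4%, 52.7%)


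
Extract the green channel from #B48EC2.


Color: #B48EC2
R = B4 = 180
G = 8E = 142
B = C2 = 194
Green = 142


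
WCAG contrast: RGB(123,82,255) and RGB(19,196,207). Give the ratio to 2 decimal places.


Linearize each sRGB channel c=v/255: c/12.92 if c ≤ 0.04045 else ((c+0.055)/1.055)^2.4
L = 0.2126×R_lin + 0.7152×G_lin + 0.0722×B_lin
Color 1 (123,82,255):
  R=123: 123/255≈0.4824 > 0.04045 → ((0.4824+0.055)/1.055)^2.4 ≈ 0.19807
  G=82: 82/255≈0.3216 > 0.04045 → ((0.3216+0.055)/1.055)^2.4 ≈ 0.08438
  B=255: 255/255≈1.0000 > 0.04045 → ((1.0000+0.055)/1.055)^2.4 ≈ 1.00000
  L1 = 0.2126×0.19807 + 0.7152×0.08438 + 0.0722×1.00000 ≈ 0.17466
Color 2 (19,196,207):
  R=19: 19/255≈0.0745 > 0.04045 → ((0.0745+0.055)/1.055)^2.4 ≈ 0.00651
  G=196: 196/255≈0.7686 > 0.04045 → ((0.7686+0.055)/1.055)^2.4 ≈ 0.55201
  B=207: 207/255≈0.8118 > 0.04045 → ((0.8118+0.055)/1.055)^2.4 ≈ 0.62396
  L2 = 0.2126×0.00651 + 0.7152×0.55201 + 0.0722×0.62396 ≈ 0.44123
Lighter = 0.44123, Darker = 0.17466
Ratio = (L_lighter + 0.05) / (L_darker + 0.05)
Ratio = (0.44123 + 0.05) / (0.17466 + 0.05) = 0.49123 / 0.22466 ≈ 2.1866
Ratio ≈ 2.19:1


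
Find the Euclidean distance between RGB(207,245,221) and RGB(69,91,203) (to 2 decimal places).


d = √[(R₁-R₂)² + (G₁-G₂)² + (B₁-B₂)²]
d = √[(207-69)² + (245-91)² + (221-203)²]
d = √[19044 + 23716 + 324]
d = √43084
d ≈ 207.57


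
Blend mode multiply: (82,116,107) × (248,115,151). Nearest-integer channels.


Multiply: C = A×B/255, rounded to nearest integer
R: 82×248/255 = 20336/255 ≈ 79.749 → 80
G: 116×115/255 = 13340/255 ≈ 52.314 → 52
B: 107×151/255 = 16157/255 ≈ 63.361 → 63
= RGB(80, 52, 63)


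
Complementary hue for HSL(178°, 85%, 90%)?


Complement = opposite side of color wheel = hue + 180°
H' = (178 + 180) mod 360 = 358°
S and L unchanged.
= HSL(358°, 85%, 90%)


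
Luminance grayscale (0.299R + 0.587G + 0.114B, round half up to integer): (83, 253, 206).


Gray = 0.299×R + 0.587×G + 0.114×B
Gray = 0.299×83 + 0.587×253 + 0.114×206
Gray = 24.817 + 148.511 + 23.484
Gray = 196.812 → round half up → 197
Gray = 197


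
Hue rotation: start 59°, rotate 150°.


New hue = (H + rotation) mod 360
New hue = (59 + 150) mod 360
= 209 mod 360
= 209°


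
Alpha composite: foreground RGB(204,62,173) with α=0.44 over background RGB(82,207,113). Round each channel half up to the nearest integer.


C = α×F + (1-α)×B, with 1-α = 0.56
R: 0.44×204 + 0.56×82 = 89.76 + 45.92 = 135.68 → 136
G: 0.44×62 + 0.56×207 = 27.28 + 115.92 = 143.20 → 143
B: 0.44×173 + 0.56×113 = 76.12 + 63.28 = 139.40 → 139
= RGB(136, 143, 139)


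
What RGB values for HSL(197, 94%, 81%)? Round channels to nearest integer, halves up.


H=197°, S=0.94, L=0.81
C = (1-|2L-1|)×S = (1-|0.62|)×0.94 = 0.3572
H' = H/60 = 197/60 ≈ 3.2833; X = C×(1-|H' mod 2 - 1|) ≈ 0.2560
m = L - C/2 = 0.81 - 0.1786 = 0.6314
Sector ⌊H'⌋ = 3 → (R',G',B') = (0.0, ≈0.2560, 0.3572)
RGB = ((R'+m)×255, (G'+m)×255, (B'+m)×255) = (161.007, 226.2853, 252.093)
Round half up → RGB(161, 226, 252)


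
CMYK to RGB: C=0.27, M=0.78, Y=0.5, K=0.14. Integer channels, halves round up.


R = 255 × (1-C) × (1-K) = 255 × 0.73 × 0.86 = 160.089 → 160
G = 255 × (1-M) × (1-K) = 255 × 0.22 × 0.86 = 48.246 → 48
B = 255 × (1-Y) × (1-K) = 255 × 0.50 × 0.86 = 109.65 → 110
= RGB(160, 48, 110)


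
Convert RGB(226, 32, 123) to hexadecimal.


R = 226 → E2 (hex)
G = 32 → 20 (hex)
B = 123 → 7B (hex)
Hex = #E2207B


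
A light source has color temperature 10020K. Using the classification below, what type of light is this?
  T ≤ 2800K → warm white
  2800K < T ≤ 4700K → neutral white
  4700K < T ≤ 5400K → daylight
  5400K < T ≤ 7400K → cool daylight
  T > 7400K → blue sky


Temperature: 10020K
10020K > 7400K → blue sky
Classification: blue sky


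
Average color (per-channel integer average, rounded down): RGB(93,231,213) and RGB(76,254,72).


Midpoint: each channel = ⌊(C₁+C₂)/2⌋
R: ⌊(93+76)/2⌋ = 84
G: ⌊(231+254)/2⌋ = 242
B: ⌊(213+72)/2⌋ = 142
= RGB(84, 242, 142)


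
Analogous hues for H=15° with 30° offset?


Base hue: 15°
Left analog: (15 - 30) mod 360 = 345°
Right analog: (15 + 30) mod 360 = 45°
Analogous hues = 345° and 45°


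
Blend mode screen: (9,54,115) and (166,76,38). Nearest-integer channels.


Screen: C = 255 - (255-A)×(255-B)/255, rounded to nearest integer
R: 255 - (255-9)×(255-166)/255 = 255 - 21894/255 ≈ 255 - 85.859 = 169.141 → 169
G: 255 - (255-54)×(255-76)/255 = 255 - 35979/255 ≈ 255 - 141.094 = 113.906 → 114
B: 255 - (255-115)×(255-38)/255 = 255 - 30380/255 ≈ 255 - 119.137 = 135.863 → 136
= RGB(169, 114, 136)


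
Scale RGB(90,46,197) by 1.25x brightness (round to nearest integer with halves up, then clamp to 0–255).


Multiply each channel by 1.25, round half up, clamp to [0, 255]
R: 90×1.25 = 112.5 → round → 113
G: 46×1.25 = 57.5 → round → 58
B: 197×1.25 = 246.25 → round → 246
= RGB(113, 58, 246)


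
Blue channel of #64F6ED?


Color: #64F6ED
R = 64 = 100
G = F6 = 246
B = ED = 237
Blue = 237


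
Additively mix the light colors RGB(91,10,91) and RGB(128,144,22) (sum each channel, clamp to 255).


Additive: each channel = min(255, C₁+C₂)
R: 91+128 = 219 → 219
G: 10+144 = 154 → 154
B: 91+22 = 113 → 113
= RGB(219, 154, 113)


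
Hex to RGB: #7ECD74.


7E → 126 (R)
CD → 205 (G)
74 → 116 (B)
= RGB(126, 205, 116)


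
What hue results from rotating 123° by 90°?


New hue = (H + rotation) mod 360
New hue = (123 + 90) mod 360
= 213 mod 360
= 213°


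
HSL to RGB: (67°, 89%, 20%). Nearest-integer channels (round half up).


H=67°, S=0.89, L=0.20
C = (1-|2L-1|)×S = (1-|-0.60|)×0.89 = 0.356
H' = H/60 = 67/60 ≈ 1.1167; X = C×(1-|H' mod 2 - 1|) ≈ 0.3145
m = L - C/2 = 0.20 - 0.178 = 0.022
Sector ⌊H'⌋ = 1 → (R',G',B') = (≈0.3145, 0.356, 0.0)
RGB = ((R'+m)×255, (G'+m)×255, (B'+m)×255) = (85.799, 96.39, 5.61)
Round half up → RGB(86, 96, 6)


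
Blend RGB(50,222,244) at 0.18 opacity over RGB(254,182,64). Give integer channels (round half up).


C = α×F + (1-α)×B, with 1-α = 0.82
R: 0.18×50 + 0.82×254 = 9.00 + 208.28 = 217.28 → 217
G: 0.18×222 + 0.82×182 = 39.96 + 149.24 = 189.20 → 189
B: 0.18×244 + 0.82×64 = 43.92 + 52.48 = 96.40 → 96
= RGB(217, 189, 96)


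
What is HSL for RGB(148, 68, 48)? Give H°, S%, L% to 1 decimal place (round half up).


Normalize: R'=148/255≈0.5804, G'=68/255≈0.2667, B'=48/255≈0.1882
Max=148/255, Min=48/255, Δ=Max-Min=100/255
L = (Max+Min)/2 = (148+48)/510 = 196/510 = 0.38431… → L = 38.4%
L ≤ 0.5 → S = Δ/(Max+Min) = 100/(148+48) = 100/196 = 0.51020… → S = 51.0%
(the 1/255 factors cancel in S and H, so raw channel differences can be used)
Max is R' → H = 60 × (((G-B)/Δ) mod 6) = 60 × (((68-48)/100) mod 6)
  20/100 = 0.2
  H = 60 × 0.2 = 12° → H = 12.0°
= HSL(12.0°, 51.0%, 38.4%)


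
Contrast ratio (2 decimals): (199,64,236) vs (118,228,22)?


Linearize each sRGB channel c=v/255: c/12.92 if c ≤ 0.04045 else ((c+0.055)/1.055)^2.4
L = 0.2126×R_lin + 0.7152×G_lin + 0.0722×B_lin
Color 1 (199,64,236):
  R=199: 199/255≈0.7804 > 0.04045 → ((0.7804+0.055)/1.055)^2.4 ≈ 0.57112
  G=64: 64/255≈0.2510 > 0.04045 → ((0.2510+0.055)/1.055)^2.4 ≈ 0.05127
  B=236: 236/255≈0.9255 > 0.04045 → ((0.9255+0.055)/1.055)^2.4 ≈ 0.83880
  L1 = 0.2126×0.57112 + 0.7152×0.05127 + 0.0722×0.83880 ≈ 0.21865
Color 2 (118,228,22):
  R=118: 118/255≈0.4627 > 0.04045 → ((0.4627+0.055)/1.055)^2.4 ≈ 0.18116
  G=228: 228/255≈0.8941 > 0.04045 → ((0.8941+0.055)/1.055)^2.4 ≈ 0.77582
  B=22: 22/255≈0.0863 > 0.04045 → ((0.0863+0.055)/1.055)^2.4 ≈ 0.00802
  L2 = 0.2126×0.18116 + 0.7152×0.77582 + 0.0722×0.00802 ≈ 0.59396
Lighter = 0.59396, Darker = 0.21865
Ratio = (L_lighter + 0.05) / (L_darker + 0.05)
Ratio = (0.59396 + 0.05) / (0.21865 + 0.05) = 0.64396 / 0.26865 ≈ 2.3970
Ratio ≈ 2.40:1


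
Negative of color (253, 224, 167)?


Invert: (255-R, 255-G, 255-B)
R: 255-253 = 2
G: 255-224 = 31
B: 255-167 = 88
= RGB(2, 31, 88)


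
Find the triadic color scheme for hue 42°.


Triadic: equally spaced at 120° intervals
H1 = 42°
H2 = (42 + 120) mod 360 = 162°
H3 = (42 + 240) mod 360 = 282°
Triadic = 42°, 162°, 282°


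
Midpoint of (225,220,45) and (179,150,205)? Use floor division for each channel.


Midpoint: each channel = ⌊(C₁+C₂)/2⌋
R: ⌊(225+179)/2⌋ = 202
G: ⌊(220+150)/2⌋ = 185
B: ⌊(45+205)/2⌋ = 125
= RGB(202, 185, 125)


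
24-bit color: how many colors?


Colors = 2^bits = 2^24
= 16,777,216 colors


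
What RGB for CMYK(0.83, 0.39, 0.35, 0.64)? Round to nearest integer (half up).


R = 255 × (1-C) × (1-K) = 255 × 0.17 × 0.36 = 15.606 → 16
G = 255 × (1-M) × (1-K) = 255 × 0.61 × 0.36 = 55.998 → 56
B = 255 × (1-Y) × (1-K) = 255 × 0.65 × 0.36 = 59.67 → 60
= RGB(16, 56, 60)


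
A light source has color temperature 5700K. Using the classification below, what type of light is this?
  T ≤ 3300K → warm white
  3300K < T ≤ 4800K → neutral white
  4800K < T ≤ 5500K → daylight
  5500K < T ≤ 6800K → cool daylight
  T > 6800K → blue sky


Temperature: 5700K
5500K < 5700K ≤ 6800K → cool daylight
Classification: cool daylight


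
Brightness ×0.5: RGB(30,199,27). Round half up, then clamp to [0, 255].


Multiply each channel by 0.5, round half up, clamp to [0, 255]
R: 30×0.5 = 15
G: 199×0.5 = 99.5 → round → 100
B: 27×0.5 = 13.5 → round → 14
= RGB(15, 100, 14)


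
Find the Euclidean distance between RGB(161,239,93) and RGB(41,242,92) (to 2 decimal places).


d = √[(R₁-R₂)² + (G₁-G₂)² + (B₁-B₂)²]
d = √[(161-41)² + (239-242)² + (93-92)²]
d = √[14400 + 9 + 1]
d = √14410
d ≈ 120.04


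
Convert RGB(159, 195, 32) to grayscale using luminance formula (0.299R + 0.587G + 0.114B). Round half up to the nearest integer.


Gray = 0.299×R + 0.587×G + 0.114×B
Gray = 0.299×159 + 0.587×195 + 0.114×32
Gray = 47.541 + 114.465 + 3.648
Gray = 165.654 → round half up → 166
Gray = 166


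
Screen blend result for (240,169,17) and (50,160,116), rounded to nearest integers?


Screen: C = 255 - (255-A)×(255-B)/255, rounded to nearest integer
R: 255 - (255-240)×(255-50)/255 = 255 - 3075/255 ≈ 255 - 12.059 = 242.941 → 243
G: 255 - (255-169)×(255-160)/255 = 255 - 8170/255 ≈ 255 - 32.039 = 222.961 → 223
B: 255 - (255-17)×(255-116)/255 = 255 - 33082/255 ≈ 255 - 129.733 = 125.267 → 125
= RGB(243, 223, 125)


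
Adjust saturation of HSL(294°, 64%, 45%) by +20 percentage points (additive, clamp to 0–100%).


Original S = 64%
Adjustment = +20 percentage points
New S = 64 + (20) = 84
Clamp to [0, 100] → 84
= HSL(294°, 84%, 45%)


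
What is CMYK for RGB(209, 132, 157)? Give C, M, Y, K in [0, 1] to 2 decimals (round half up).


R'=209/255≈0.8196, G'=132/255≈0.5176, B'=157/255≈0.6157
K = 1 - max(R',G',B') = 1 - 209/255 = 46/255 = 0.18039… → 0.18
(1-R'-K)/(1-K) simplifies to (max-R)/max with max = 209:
C = (209-209)/209 = 0/209 = 0 → 0.00
M = (209-132)/209 = 77/209 = 0.36842… → 0.37
Y = (209-157)/209 = 52/209 = 0.24880… → 0.25
= CMYK(0.00, 0.37, 0.25, 0.18)


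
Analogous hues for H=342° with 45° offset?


Base hue: 342°
Left analog: (342 - 45) mod 360 = 297°
Right analog: (342 + 45) mod 360 = 27°
Analogous hues = 297° and 27°


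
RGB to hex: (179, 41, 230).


R = 179 → B3 (hex)
G = 41 → 29 (hex)
B = 230 → E6 (hex)
Hex = #B329E6


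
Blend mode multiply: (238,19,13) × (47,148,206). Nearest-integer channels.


Multiply: C = A×B/255, rounded to nearest integer
R: 238×47/255 = 11186/255 ≈ 43.867 → 44
G: 19×148/255 = 2812/255 ≈ 11.027 → 11
B: 13×206/255 = 2678/255 ≈ 10.502 → 11
= RGB(44, 11, 11)


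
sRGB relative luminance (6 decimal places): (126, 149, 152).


Linearize each channel (sRGB transfer function): c = v/255; c_lin = c/12.92 if c ≤ 0.04045, else ((c+0.055)/1.055)^2.4
  R: 126/255 ≈ 0.494118 > 0.04045 → ((0.494118+0.055)/1.055)^2.4 ≈ 0.208637
  G: 149/255 ≈ 0.584314 > 0.04045 → ((0.584314+0.055)/1.055)^2.4 ≈ 0.300544
  B: 152/255 ≈ 0.596078 > 0.04045 → ((0.596078+0.055)/1.055)^2.4 ≈ 0.313989
R_lin = 0.208637, G_lin = 0.300544, B_lin = 0.313989
L = 0.2126×R + 0.7152×G + 0.0722×B
L = 0.2126×0.208637 + 0.7152×0.300544 + 0.0722×0.313989
L ≈ 0.281975


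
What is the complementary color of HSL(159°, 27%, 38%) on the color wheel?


Complement = opposite side of color wheel = hue + 180°
H' = (159 + 180) mod 360 = 339°
S and L unchanged.
= HSL(339°, 27%, 38%)


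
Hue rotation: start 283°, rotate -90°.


New hue = (H + rotation) mod 360
New hue = (283 -90) mod 360
= 193 mod 360
= 193°


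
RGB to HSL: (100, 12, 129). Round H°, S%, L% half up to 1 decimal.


Normalize: R'=100/255≈0.3922, G'=12/255≈0.0471, B'=129/255≈0.5059
Max=129/255, Min=12/255, Δ=Max-Min=117/255
L = (Max+Min)/2 = (129+12)/510 = 141/510 = 0.27647… → L = 27.6%
L ≤ 0.5 → S = Δ/(Max+Min) = 117/(129+12) = 117/141 = 0.82978… → S = 83.0%
(the 1/255 factors cancel in S and H, so raw channel differences can be used)
Max is B' → H = 60 × ((R-G)/Δ + 4) = 60 × ((100-12)/117 + 4)
  88/117 + 4 = 0.7521… + 4 = 4.7521…
  H = 60 × 4.7521… = 285.128…° → H = 285.1°
= HSL(285.1°, 83.0%, 27.6%)


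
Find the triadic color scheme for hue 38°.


Triadic: equally spaced at 120° intervals
H1 = 38°
H2 = (38 + 120) mod 360 = 158°
H3 = (38 + 240) mod 360 = 278°
Triadic = 38°, 158°, 278°


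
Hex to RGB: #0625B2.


06 → 6 (R)
25 → 37 (G)
B2 → 178 (B)
= RGB(6, 37, 178)


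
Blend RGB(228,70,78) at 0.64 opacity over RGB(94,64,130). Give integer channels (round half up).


C = α×F + (1-α)×B, with 1-α = 0.36
R: 0.64×228 + 0.36×94 = 145.92 + 33.84 = 179.76 → 180
G: 0.64×70 + 0.36×64 = 44.80 + 23.04 = 67.84 → 68
B: 0.64×78 + 0.36×130 = 49.92 + 46.80 = 96.72 → 97
= RGB(180, 68, 97)


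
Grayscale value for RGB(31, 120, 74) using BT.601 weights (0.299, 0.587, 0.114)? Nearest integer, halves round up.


Gray = 0.299×R + 0.587×G + 0.114×B
Gray = 0.299×31 + 0.587×120 + 0.114×74
Gray = 9.269 + 70.440 + 8.436
Gray = 88.145 → round half up → 88
Gray = 88


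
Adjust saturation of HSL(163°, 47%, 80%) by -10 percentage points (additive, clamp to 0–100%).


Original S = 47%
Adjustment = -10 percentage points
New S = 47 + (-10) = 37
Clamp to [0, 100] → 37
= HSL(163°, 37%, 80%)


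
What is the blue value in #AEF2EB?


Color: #AEF2EB
R = AE = 174
G = F2 = 242
B = EB = 235
Blue = 235


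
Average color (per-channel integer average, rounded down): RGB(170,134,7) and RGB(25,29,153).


Midpoint: each channel = ⌊(C₁+C₂)/2⌋
R: ⌊(170+25)/2⌋ = 97
G: ⌊(134+29)/2⌋ = 81
B: ⌊(7+153)/2⌋ = 80
= RGB(97, 81, 80)


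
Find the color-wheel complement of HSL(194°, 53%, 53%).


Complement = opposite side of color wheel = hue + 180°
H' = (194 + 180) mod 360 = 14°
S and L unchanged.
= HSL(14°, 53%, 53%)


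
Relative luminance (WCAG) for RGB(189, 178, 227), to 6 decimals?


Linearize each channel (sRGB transfer function): c = v/255; c_lin = c/12.92 if c ≤ 0.04045, else ((c+0.055)/1.055)^2.4
  R: 189/255 ≈ 0.741176 > 0.04045 → ((0.741176+0.055)/1.055)^2.4 ≈ 0.508881
  G: 178/255 ≈ 0.698039 > 0.04045 → ((0.698039+0.055)/1.055)^2.4 ≈ 0.445201
  B: 227/255 ≈ 0.890196 > 0.04045 → ((0.890196+0.055)/1.055)^2.4 ≈ 0.768151
R_lin = 0.508881, G_lin = 0.445201, B_lin = 0.768151
L = 0.2126×R + 0.7152×G + 0.0722×B
L = 0.2126×0.508881 + 0.7152×0.445201 + 0.0722×0.768151
L ≈ 0.482057


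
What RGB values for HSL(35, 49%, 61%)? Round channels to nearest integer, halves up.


H=35°, S=0.49, L=0.61
C = (1-|2L-1|)×S = (1-|0.22|)×0.49 = 0.3822
H' = H/60 = 35/60 ≈ 0.5833; X = C×(1-|H' mod 2 - 1|) = 0.22295
m = L - C/2 = 0.61 - 0.1911 = 0.4189
Sector ⌊H'⌋ = 0 → (R',G',B') = (0.3822, 0.22295, 0.0)
RGB = ((R'+m)×255, (G'+m)×255, (B'+m)×255) = (204.2805, 163.67175, 106.8195)
Round half up → RGB(204, 164, 107)


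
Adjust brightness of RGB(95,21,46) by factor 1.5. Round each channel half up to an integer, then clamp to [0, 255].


Multiply each channel by 1.5, round half up, clamp to [0, 255]
R: 95×1.5 = 142.5 → round → 143
G: 21×1.5 = 31.5 → round → 32
B: 46×1.5 = 69
= RGB(143, 32, 69)


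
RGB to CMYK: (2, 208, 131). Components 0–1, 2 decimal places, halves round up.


R'=2/255≈0.0078, G'=208/255≈0.8157, B'=131/255≈0.5137
K = 1 - max(R',G',B') = 1 - 208/255 = 47/255 = 0.18431… → 0.18
(1-R'-K)/(1-K) simplifies to (max-R)/max with max = 208:
C = (208-2)/208 = 206/208 = 0.99038… → 0.99
M = (208-208)/208 = 0/208 = 0 → 0.00
Y = (208-131)/208 = 77/208 = 0.37019… → 0.37
= CMYK(0.99, 0.00, 0.37, 0.18)


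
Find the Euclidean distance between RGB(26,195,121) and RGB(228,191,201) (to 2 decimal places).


d = √[(R₁-R₂)² + (G₁-G₂)² + (B₁-B₂)²]
d = √[(26-228)² + (195-191)² + (121-201)²]
d = √[40804 + 16 + 6400]
d = √47220
d ≈ 217.30


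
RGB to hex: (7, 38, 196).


R = 7 → 07 (hex)
G = 38 → 26 (hex)
B = 196 → C4 (hex)
Hex = #0726C4


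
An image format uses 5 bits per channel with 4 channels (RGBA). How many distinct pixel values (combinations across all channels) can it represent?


Total bits = 5 bits/channel × 4 channels = 20 bits
Distinct pixel values = 2^20
= 1,048,576 pixel values


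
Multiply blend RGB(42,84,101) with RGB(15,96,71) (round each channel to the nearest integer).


Multiply: C = A×B/255, rounded to nearest integer
R: 42×15/255 = 630/255 ≈ 2.471 → 2
G: 84×96/255 = 8064/255 ≈ 31.624 → 32
B: 101×71/255 = 7171/255 ≈ 28.122 → 28
= RGB(2, 32, 28)


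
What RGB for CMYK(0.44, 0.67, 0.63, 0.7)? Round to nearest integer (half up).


R = 255 × (1-C) × (1-K) = 255 × 0.56 × 0.30 = 42.84 → 43
G = 255 × (1-M) × (1-K) = 255 × 0.33 × 0.30 = 25.245 → 25
B = 255 × (1-Y) × (1-K) = 255 × 0.37 × 0.30 = 28.305 → 28
= RGB(43, 25, 28)


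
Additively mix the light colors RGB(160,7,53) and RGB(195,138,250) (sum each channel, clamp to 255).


Additive: each channel = min(255, C₁+C₂)
R: 160+195 = 355 → 255
G: 7+138 = 145 → 145
B: 53+250 = 303 → 255
= RGB(255, 145, 255)


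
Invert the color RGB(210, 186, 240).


Invert: (255-R, 255-G, 255-B)
R: 255-210 = 45
G: 255-186 = 69
B: 255-240 = 15
= RGB(45, 69, 15)


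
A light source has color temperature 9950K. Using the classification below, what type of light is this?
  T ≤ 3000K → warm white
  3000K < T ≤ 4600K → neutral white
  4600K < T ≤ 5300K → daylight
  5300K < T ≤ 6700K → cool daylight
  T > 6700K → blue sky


Temperature: 9950K
9950K > 6700K → blue sky
Classification: blue sky


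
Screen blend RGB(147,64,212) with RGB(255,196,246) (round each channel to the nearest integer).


Screen: C = 255 - (255-A)×(255-B)/255, rounded to nearest integer
R: 255 - (255-147)×(255-255)/255 = 255 - 0/255 ≈ 255 - 0.000 = 255.000 → 255
G: 255 - (255-64)×(255-196)/255 = 255 - 11269/255 ≈ 255 - 44.192 = 210.808 → 211
B: 255 - (255-212)×(255-246)/255 = 255 - 387/255 ≈ 255 - 1.518 = 253.482 → 253
= RGB(255, 211, 253)


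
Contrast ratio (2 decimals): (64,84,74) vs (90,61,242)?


Linearize each sRGB channel c=v/255: c/12.92 if c ≤ 0.04045 else ((c+0.055)/1.055)^2.4
L = 0.2126×R_lin + 0.7152×G_lin + 0.0722×B_lin
Color 1 (64,84,74):
  R=64: 64/255≈0.2510 > 0.04045 → ((0.2510+0.055)/1.055)^2.4 ≈ 0.05127
  G=84: 84/255≈0.3294 > 0.04045 → ((0.3294+0.055)/1.055)^2.4 ≈ 0.08866
  B=74: 74/255≈0.2902 > 0.04045 → ((0.2902+0.055)/1.055)^2.4 ≈ 0.06848
  L1 = 0.2126×0.05127 + 0.7152×0.08866 + 0.0722×0.06848 ≈ 0.07925
Color 2 (90,61,242):
  R=90: 90/255≈0.3529 > 0.04045 → ((0.3529+0.055)/1.055)^2.4 ≈ 0.10224
  G=61: 61/255≈0.2392 > 0.04045 → ((0.2392+0.055)/1.055)^2.4 ≈ 0.04667
  B=242: 242/255≈0.9490 > 0.04045 → ((0.9490+0.055)/1.055)^2.4 ≈ 0.88792
  L2 = 0.2126×0.10224 + 0.7152×0.04667 + 0.0722×0.88792 ≈ 0.11922
Lighter = 0.11922, Darker = 0.07925
Ratio = (L_lighter + 0.05) / (L_darker + 0.05)
Ratio = (0.11922 + 0.05) / (0.07925 + 0.05) = 0.16922 / 0.12925 ≈ 1.3092
Ratio ≈ 1.31:1


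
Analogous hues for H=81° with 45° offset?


Base hue: 81°
Left analog: (81 - 45) mod 360 = 36°
Right analog: (81 + 45) mod 360 = 126°
Analogous hues = 36° and 126°


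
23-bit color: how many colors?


Colors = 2^bits = 2^23
= 8,388,608 colors


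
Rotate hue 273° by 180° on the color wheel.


New hue = (H + rotation) mod 360
New hue = (273 + 180) mod 360
= 453 mod 360
= 93°


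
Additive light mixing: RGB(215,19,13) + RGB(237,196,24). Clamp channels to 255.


Additive: each channel = min(255, C₁+C₂)
R: 215+237 = 452 → 255
G: 19+196 = 215 → 215
B: 13+24 = 37 → 37
= RGB(255, 215, 37)


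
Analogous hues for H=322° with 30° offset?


Base hue: 322°
Left analog: (322 - 30) mod 360 = 292°
Right analog: (322 + 30) mod 360 = 352°
Analogous hues = 292° and 352°


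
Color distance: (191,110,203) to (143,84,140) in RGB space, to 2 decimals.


d = √[(R₁-R₂)² + (G₁-G₂)² + (B₁-B₂)²]
d = √[(191-143)² + (110-84)² + (203-140)²]
d = √[2304 + 676 + 3969]
d = √6949
d ≈ 83.36


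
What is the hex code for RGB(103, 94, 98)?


R = 103 → 67 (hex)
G = 94 → 5E (hex)
B = 98 → 62 (hex)
Hex = #675E62


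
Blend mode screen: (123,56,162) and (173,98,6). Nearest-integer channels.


Screen: C = 255 - (255-A)×(255-B)/255, rounded to nearest integer
R: 255 - (255-123)×(255-173)/255 = 255 - 10824/255 ≈ 255 - 42.447 = 212.553 → 213
G: 255 - (255-56)×(255-98)/255 = 255 - 31243/255 ≈ 255 - 122.522 = 132.478 → 132
B: 255 - (255-162)×(255-6)/255 = 255 - 23157/255 ≈ 255 - 90.812 = 164.188 → 164
= RGB(213, 132, 164)


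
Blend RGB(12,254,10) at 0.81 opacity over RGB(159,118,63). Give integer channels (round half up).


C = α×F + (1-α)×B, with 1-α = 0.19
R: 0.81×12 + 0.19×159 = 9.72 + 30.21 = 39.93 → 40
G: 0.81×254 + 0.19×118 = 205.74 + 22.42 = 228.16 → 228
B: 0.81×10 + 0.19×63 = 8.10 + 11.97 = 20.07 → 20
= RGB(40, 228, 20)


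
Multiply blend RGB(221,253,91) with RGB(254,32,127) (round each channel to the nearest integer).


Multiply: C = A×B/255, rounded to nearest integer
R: 221×254/255 = 56134/255 ≈ 220.133 → 220
G: 253×32/255 = 8096/255 ≈ 31.749 → 32
B: 91×127/255 = 11557/255 ≈ 45.322 → 45
= RGB(220, 32, 45)


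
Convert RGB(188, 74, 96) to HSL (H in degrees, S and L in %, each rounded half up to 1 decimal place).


Normalize: R'=188/255≈0.7373, G'=74/255≈0.2902, B'=96/255≈0.3765
Max=188/255, Min=74/255, Δ=Max-Min=114/255
L = (Max+Min)/2 = (188+74)/510 = 262/510 = 0.51372… → L = 51.4%
L > 0.5 → S = Δ/(2-Max-Min) = 114/(510-188-74) = 114/248 = 0.45967… → S = 46.0%
(the 1/255 factors cancel in S and H, so raw channel differences can be used)
Max is R' → H = 60 × (((G-B)/Δ) mod 6) = 60 × (((74-96)/114) mod 6)
  (-22)/114 = -0.1929…; negative, so add 6 → 5.8070…
  H = 60 × 5.8070… = 348.421…° → H = 348.4°
= HSL(348.4°, 46.0%, 51.4%)


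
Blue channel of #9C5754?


Color: #9C5754
R = 9C = 156
G = 57 = 87
B = 54 = 84
Blue = 84


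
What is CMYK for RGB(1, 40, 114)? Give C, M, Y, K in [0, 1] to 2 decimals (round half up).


R'=1/255≈0.0039, G'=40/255≈0.1569, B'=114/255≈0.4471
K = 1 - max(R',G',B') = 1 - 114/255 = 141/255 = 0.55294… → 0.55
(1-R'-K)/(1-K) simplifies to (max-R)/max with max = 114:
C = (114-1)/114 = 113/114 = 0.99122… → 0.99
M = (114-40)/114 = 74/114 = 0.64912… → 0.65
Y = (114-114)/114 = 0/114 = 0 → 0.00
= CMYK(0.99, 0.65, 0.00, 0.55)


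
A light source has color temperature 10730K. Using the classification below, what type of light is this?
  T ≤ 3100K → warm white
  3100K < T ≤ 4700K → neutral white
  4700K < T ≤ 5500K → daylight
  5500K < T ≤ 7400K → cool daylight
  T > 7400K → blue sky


Temperature: 10730K
10730K > 7400K → blue sky
Classification: blue sky


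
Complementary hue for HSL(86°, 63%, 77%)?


Complement = opposite side of color wheel = hue + 180°
H' = (86 + 180) mod 360 = 266°
S and L unchanged.
= HSL(266°, 63%, 77%)


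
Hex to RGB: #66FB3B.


66 → 102 (R)
FB → 251 (G)
3B → 59 (B)
= RGB(102, 251, 59)


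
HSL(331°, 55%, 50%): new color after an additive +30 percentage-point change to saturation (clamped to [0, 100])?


Original S = 55%
Adjustment = +30 percentage points
New S = 55 + (30) = 85
Clamp to [0, 100] → 85
= HSL(331°, 85%, 50%)


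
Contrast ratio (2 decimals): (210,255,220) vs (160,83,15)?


Linearize each sRGB channel c=v/255: c/12.92 if c ≤ 0.04045 else ((c+0.055)/1.055)^2.4
L = 0.2126×R_lin + 0.7152×G_lin + 0.0722×B_lin
Color 1 (210,255,220):
  R=210: 210/255≈0.8235 > 0.04045 → ((0.8235+0.055)/1.055)^2.4 ≈ 0.64448
  G=255: 255/255≈1.0000 > 0.04045 → ((1.0000+0.055)/1.055)^2.4 ≈ 1.00000
  B=220: 220/255≈0.8627 > 0.04045 → ((0.8627+0.055)/1.055)^2.4 ≈ 0.71569
  L1 = 0.2126×0.64448 + 0.7152×1.00000 + 0.0722×0.71569 ≈ 0.90389
Color 2 (160,83,15):
  R=160: 160/255≈0.6275 > 0.04045 → ((0.6275+0.055)/1.055)^2.4 ≈ 0.35153
  G=83: 83/255≈0.3255 > 0.04045 → ((0.3255+0.055)/1.055)^2.4 ≈ 0.08650
  B=15: 15/255≈0.0588 > 0.04045 → ((0.0588+0.055)/1.055)^2.4 ≈ 0.00478
  L2 = 0.2126×0.35153 + 0.7152×0.08650 + 0.0722×0.00478 ≈ 0.13695
Lighter = 0.90389, Darker = 0.13695
Ratio = (L_lighter + 0.05) / (L_darker + 0.05)
Ratio = (0.90389 + 0.05) / (0.13695 + 0.05) = 0.95389 / 0.18695 ≈ 5.1025
Ratio ≈ 5.10:1


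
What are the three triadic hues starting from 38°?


Triadic: equally spaced at 120° intervals
H1 = 38°
H2 = (38 + 120) mod 360 = 158°
H3 = (38 + 240) mod 360 = 278°
Triadic = 38°, 158°, 278°


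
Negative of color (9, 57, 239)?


Invert: (255-R, 255-G, 255-B)
R: 255-9 = 246
G: 255-57 = 198
B: 255-239 = 16
= RGB(246, 198, 16)


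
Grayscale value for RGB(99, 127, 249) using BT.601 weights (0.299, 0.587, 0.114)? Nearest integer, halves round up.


Gray = 0.299×R + 0.587×G + 0.114×B
Gray = 0.299×99 + 0.587×127 + 0.114×249
Gray = 29.601 + 74.549 + 28.386
Gray = 132.536 → round half up → 133
Gray = 133


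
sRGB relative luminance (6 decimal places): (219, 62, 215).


Linearize each channel (sRGB transfer function): c = v/255; c_lin = c/12.92 if c ≤ 0.04045, else ((c+0.055)/1.055)^2.4
  R: 219/255 ≈ 0.858824 > 0.04045 → ((0.858824+0.055)/1.055)^2.4 ≈ 0.708376
  G: 62/255 ≈ 0.243137 > 0.04045 → ((0.243137+0.055)/1.055)^2.4 ≈ 0.048172
  B: 215/255 ≈ 0.843137 > 0.04045 → ((0.843137+0.055)/1.055)^2.4 ≈ 0.679542
R_lin = 0.708376, G_lin = 0.048172, B_lin = 0.679542
L = 0.2126×R + 0.7152×G + 0.0722×B
L = 0.2126×0.708376 + 0.7152×0.048172 + 0.0722×0.679542
L ≈ 0.234116


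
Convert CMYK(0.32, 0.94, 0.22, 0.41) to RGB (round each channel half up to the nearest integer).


R = 255 × (1-C) × (1-K) = 255 × 0.68 × 0.59 = 102.306 → 102
G = 255 × (1-M) × (1-K) = 255 × 0.06 × 0.59 = 9.027 → 9
B = 255 × (1-Y) × (1-K) = 255 × 0.78 × 0.59 = 117.351 → 117
= RGB(102, 9, 117)


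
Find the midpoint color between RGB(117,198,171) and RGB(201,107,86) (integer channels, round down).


Midpoint: each channel = ⌊(C₁+C₂)/2⌋
R: ⌊(117+201)/2⌋ = 159
G: ⌊(198+107)/2⌋ = 152
B: ⌊(171+86)/2⌋ = 128
= RGB(159, 152, 128)


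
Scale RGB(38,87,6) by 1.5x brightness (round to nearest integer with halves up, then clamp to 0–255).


Multiply each channel by 1.5, round half up, clamp to [0, 255]
R: 38×1.5 = 57
G: 87×1.5 = 130.5 → round → 131
B: 6×1.5 = 9
= RGB(57, 131, 9)


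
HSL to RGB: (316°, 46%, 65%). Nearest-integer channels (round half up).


H=316°, S=0.46, L=0.65
C = (1-|2L-1|)×S = (1-|0.30|)×0.46 = 0.322
H' = H/60 = 316/60 ≈ 5.2667; X = C×(1-|H' mod 2 - 1|) ≈ 0.2361
m = L - C/2 = 0.65 - 0.161 = 0.489
Sector ⌊H'⌋ = 5 → (R',G',B') = (0.322, 0.0, ≈0.2361)
RGB = ((R'+m)×255, (G'+m)×255, (B'+m)×255) = (206.805, 124.695, 184.909)
Round half up → RGB(207, 125, 185)


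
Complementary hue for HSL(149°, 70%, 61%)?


Complement = opposite side of color wheel = hue + 180°
H' = (149 + 180) mod 360 = 329°
S and L unchanged.
= HSL(329°, 70%, 61%)


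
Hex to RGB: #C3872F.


C3 → 195 (R)
87 → 135 (G)
2F → 47 (B)
= RGB(195, 135, 47)


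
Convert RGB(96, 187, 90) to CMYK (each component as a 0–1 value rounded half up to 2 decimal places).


R'=96/255≈0.3765, G'=187/255≈0.7333, B'=90/255≈0.3529
K = 1 - max(R',G',B') = 1 - 187/255 = 68/255 = 0.26666… → 0.27
(1-R'-K)/(1-K) simplifies to (max-R)/max with max = 187:
C = (187-96)/187 = 91/187 = 0.48663… → 0.49
M = (187-187)/187 = 0/187 = 0 → 0.00
Y = (187-90)/187 = 97/187 = 0.51871… → 0.52
= CMYK(0.49, 0.00, 0.52, 0.27)


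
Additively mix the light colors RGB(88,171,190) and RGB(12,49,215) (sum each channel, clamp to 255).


Additive: each channel = min(255, C₁+C₂)
R: 88+12 = 100 → 100
G: 171+49 = 220 → 220
B: 190+215 = 405 → 255
= RGB(100, 220, 255)


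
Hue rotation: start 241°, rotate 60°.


New hue = (H + rotation) mod 360
New hue = (241 + 60) mod 360
= 301 mod 360
= 301°


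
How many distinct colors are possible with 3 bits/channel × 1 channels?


Total bits = 3 bits/channel × 1 channels = 3 bits
Distinct colors = 2^3
= 8 colors


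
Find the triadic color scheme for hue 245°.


Triadic: equally spaced at 120° intervals
H1 = 245°
H2 = (245 + 120) mod 360 = 5°
H3 = (245 + 240) mod 360 = 125°
Triadic = 245°, 5°, 125°


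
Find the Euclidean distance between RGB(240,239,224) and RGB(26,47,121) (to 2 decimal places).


d = √[(R₁-R₂)² + (G₁-G₂)² + (B₁-B₂)²]
d = √[(240-26)² + (239-47)² + (224-121)²]
d = √[45796 + 36864 + 10609]
d = √93269
d ≈ 305.40


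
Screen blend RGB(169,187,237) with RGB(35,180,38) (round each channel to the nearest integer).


Screen: C = 255 - (255-A)×(255-B)/255, rounded to nearest integer
R: 255 - (255-169)×(255-35)/255 = 255 - 18920/255 ≈ 255 - 74.196 = 180.804 → 181
G: 255 - (255-187)×(255-180)/255 = 255 - 5100/255 ≈ 255 - 20.000 = 235.000 → 235
B: 255 - (255-237)×(255-38)/255 = 255 - 3906/255 ≈ 255 - 15.318 = 239.682 → 240
= RGB(181, 235, 240)


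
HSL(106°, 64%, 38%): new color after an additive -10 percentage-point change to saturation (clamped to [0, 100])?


Original S = 64%
Adjustment = -10 percentage points
New S = 64 + (-10) = 54
Clamp to [0, 100] → 54
= HSL(106°, 54%, 38%)


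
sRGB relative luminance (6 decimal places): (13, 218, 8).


Linearize each channel (sRGB transfer function): c = v/255; c_lin = c/12.92 if c ≤ 0.04045, else ((c+0.055)/1.055)^2.4
  R: 13/255 ≈ 0.050980 > 0.04045 → ((0.050980+0.055)/1.055)^2.4 ≈ 0.004025
  G: 218/255 ≈ 0.854902 > 0.04045 → ((0.854902+0.055)/1.055)^2.4 ≈ 0.701102
  B: 8/255 ≈ 0.031373 ≤ 0.04045 → 0.031373/12.92 ≈ 0.002428
R_lin = 0.004025, G_lin = 0.701102, B_lin = 0.002428
L = 0.2126×R + 0.7152×G + 0.0722×B
L = 0.2126×0.004025 + 0.7152×0.701102 + 0.0722×0.002428
L ≈ 0.502459


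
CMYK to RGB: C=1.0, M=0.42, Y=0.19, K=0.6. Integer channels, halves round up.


R = 255 × (1-C) × (1-K) = 255 × 0.00 × 0.40 = 0
G = 255 × (1-M) × (1-K) = 255 × 0.58 × 0.40 = 59.16 → 59
B = 255 × (1-Y) × (1-K) = 255 × 0.81 × 0.40 = 82.62 → 83
= RGB(0, 59, 83)


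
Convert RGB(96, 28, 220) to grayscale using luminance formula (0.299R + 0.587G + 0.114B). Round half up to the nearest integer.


Gray = 0.299×R + 0.587×G + 0.114×B
Gray = 0.299×96 + 0.587×28 + 0.114×220
Gray = 28.704 + 16.436 + 25.080
Gray = 70.220 → round half up → 70
Gray = 70


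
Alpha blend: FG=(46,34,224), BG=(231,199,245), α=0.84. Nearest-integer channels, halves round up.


C = α×F + (1-α)×B, with 1-α = 0.16
R: 0.84×46 + 0.16×231 = 38.64 + 36.96 = 75.60 → 76
G: 0.84×34 + 0.16×199 = 28.56 + 31.84 = 60.40 → 60
B: 0.84×224 + 0.16×245 = 188.16 + 39.20 = 227.36 → 227
= RGB(76, 60, 227)


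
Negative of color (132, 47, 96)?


Invert: (255-R, 255-G, 255-B)
R: 255-132 = 123
G: 255-47 = 208
B: 255-96 = 159
= RGB(123, 208, 159)


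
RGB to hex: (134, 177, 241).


R = 134 → 86 (hex)
G = 177 → B1 (hex)
B = 241 → F1 (hex)
Hex = #86B1F1


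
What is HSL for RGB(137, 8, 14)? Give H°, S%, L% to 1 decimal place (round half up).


Normalize: R'=137/255≈0.5373, G'=8/255≈0.0314, B'=14/255≈0.0549
Max=137/255, Min=8/255, Δ=Max-Min=129/255
L = (Max+Min)/2 = (137+8)/510 = 145/510 = 0.28431… → L = 28.4%
L ≤ 0.5 → S = Δ/(Max+Min) = 129/(137+8) = 129/145 = 0.88965… → S = 89.0%
(the 1/255 factors cancel in S and H, so raw channel differences can be used)
Max is R' → H = 60 × (((G-B)/Δ) mod 6) = 60 × (((8-14)/129) mod 6)
  (-6)/129 = -0.0465…; negative, so add 6 → 5.9534…
  H = 60 × 5.9534… = 357.209…° → H = 357.2°
= HSL(357.2°, 89.0%, 28.4%)
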